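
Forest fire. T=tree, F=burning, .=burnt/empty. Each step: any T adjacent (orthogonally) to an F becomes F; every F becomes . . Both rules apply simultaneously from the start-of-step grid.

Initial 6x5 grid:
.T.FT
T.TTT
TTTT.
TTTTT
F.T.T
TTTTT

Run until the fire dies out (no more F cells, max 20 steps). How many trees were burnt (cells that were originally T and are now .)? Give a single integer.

Step 1: +4 fires, +2 burnt (F count now 4)
Step 2: +6 fires, +4 burnt (F count now 6)
Step 3: +6 fires, +6 burnt (F count now 6)
Step 4: +3 fires, +6 burnt (F count now 3)
Step 5: +2 fires, +3 burnt (F count now 2)
Step 6: +0 fires, +2 burnt (F count now 0)
Fire out after step 6
Initially T: 22, now '.': 29
Total burnt (originally-T cells now '.'): 21

Answer: 21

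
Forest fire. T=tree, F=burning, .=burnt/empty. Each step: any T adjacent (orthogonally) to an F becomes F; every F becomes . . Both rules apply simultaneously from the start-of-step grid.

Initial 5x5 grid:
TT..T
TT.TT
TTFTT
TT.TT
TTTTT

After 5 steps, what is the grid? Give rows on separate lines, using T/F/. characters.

Step 1: 2 trees catch fire, 1 burn out
  TT..T
  TT.TT
  TF.FT
  TT.TT
  TTTTT
Step 2: 6 trees catch fire, 2 burn out
  TT..T
  TF.FT
  F...F
  TF.FT
  TTTTT
Step 3: 7 trees catch fire, 6 burn out
  TF..T
  F...F
  .....
  F...F
  TFTFT
Step 4: 5 trees catch fire, 7 burn out
  F...F
  .....
  .....
  .....
  F.F.F
Step 5: 0 trees catch fire, 5 burn out
  .....
  .....
  .....
  .....
  .....

.....
.....
.....
.....
.....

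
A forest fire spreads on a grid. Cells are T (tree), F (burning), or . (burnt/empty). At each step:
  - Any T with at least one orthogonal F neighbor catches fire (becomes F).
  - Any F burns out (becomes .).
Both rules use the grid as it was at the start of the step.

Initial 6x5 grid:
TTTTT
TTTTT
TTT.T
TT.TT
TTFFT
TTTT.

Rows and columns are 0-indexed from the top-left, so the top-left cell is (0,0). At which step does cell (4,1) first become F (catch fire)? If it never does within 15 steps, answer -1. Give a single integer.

Step 1: cell (4,1)='F' (+5 fires, +2 burnt)
  -> target ignites at step 1
Step 2: cell (4,1)='.' (+4 fires, +5 burnt)
Step 3: cell (4,1)='.' (+4 fires, +4 burnt)
Step 4: cell (4,1)='.' (+4 fires, +4 burnt)
Step 5: cell (4,1)='.' (+5 fires, +4 burnt)
Step 6: cell (4,1)='.' (+3 fires, +5 burnt)
Step 7: cell (4,1)='.' (+0 fires, +3 burnt)
  fire out at step 7

1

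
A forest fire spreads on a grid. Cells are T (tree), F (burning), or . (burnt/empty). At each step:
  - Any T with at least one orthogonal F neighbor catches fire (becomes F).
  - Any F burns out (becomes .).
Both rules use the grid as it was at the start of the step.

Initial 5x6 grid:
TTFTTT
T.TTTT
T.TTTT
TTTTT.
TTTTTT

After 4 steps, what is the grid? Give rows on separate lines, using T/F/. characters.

Step 1: 3 trees catch fire, 1 burn out
  TF.FTT
  T.FTTT
  T.TTTT
  TTTTT.
  TTTTTT
Step 2: 4 trees catch fire, 3 burn out
  F...FT
  T..FTT
  T.FTTT
  TTTTT.
  TTTTTT
Step 3: 5 trees catch fire, 4 burn out
  .....F
  F...FT
  T..FTT
  TTFTT.
  TTTTTT
Step 4: 6 trees catch fire, 5 burn out
  ......
  .....F
  F...FT
  TF.FT.
  TTFTTT

......
.....F
F...FT
TF.FT.
TTFTTT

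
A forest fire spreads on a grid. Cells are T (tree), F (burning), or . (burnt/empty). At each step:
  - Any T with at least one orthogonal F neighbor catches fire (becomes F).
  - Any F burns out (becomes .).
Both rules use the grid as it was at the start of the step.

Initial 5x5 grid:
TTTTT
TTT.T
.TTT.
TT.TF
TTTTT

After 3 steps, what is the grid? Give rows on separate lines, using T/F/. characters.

Step 1: 2 trees catch fire, 1 burn out
  TTTTT
  TTT.T
  .TTT.
  TT.F.
  TTTTF
Step 2: 2 trees catch fire, 2 burn out
  TTTTT
  TTT.T
  .TTF.
  TT...
  TTTF.
Step 3: 2 trees catch fire, 2 burn out
  TTTTT
  TTT.T
  .TF..
  TT...
  TTF..

TTTTT
TTT.T
.TF..
TT...
TTF..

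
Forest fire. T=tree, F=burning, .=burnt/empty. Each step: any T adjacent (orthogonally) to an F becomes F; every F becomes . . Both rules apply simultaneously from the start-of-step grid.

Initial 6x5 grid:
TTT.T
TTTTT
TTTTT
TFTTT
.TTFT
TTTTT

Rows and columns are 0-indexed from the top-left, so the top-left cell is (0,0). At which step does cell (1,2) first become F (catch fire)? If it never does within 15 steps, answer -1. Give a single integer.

Step 1: cell (1,2)='T' (+8 fires, +2 burnt)
Step 2: cell (1,2)='T' (+8 fires, +8 burnt)
Step 3: cell (1,2)='F' (+6 fires, +8 burnt)
  -> target ignites at step 3
Step 4: cell (1,2)='.' (+3 fires, +6 burnt)
Step 5: cell (1,2)='.' (+1 fires, +3 burnt)
Step 6: cell (1,2)='.' (+0 fires, +1 burnt)
  fire out at step 6

3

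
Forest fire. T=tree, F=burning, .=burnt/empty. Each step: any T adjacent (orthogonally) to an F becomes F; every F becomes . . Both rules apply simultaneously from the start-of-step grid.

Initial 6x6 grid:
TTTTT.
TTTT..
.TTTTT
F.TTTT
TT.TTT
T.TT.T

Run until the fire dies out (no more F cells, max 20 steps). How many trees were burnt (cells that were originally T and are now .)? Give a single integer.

Answer: 3

Derivation:
Step 1: +1 fires, +1 burnt (F count now 1)
Step 2: +2 fires, +1 burnt (F count now 2)
Step 3: +0 fires, +2 burnt (F count now 0)
Fire out after step 3
Initially T: 27, now '.': 12
Total burnt (originally-T cells now '.'): 3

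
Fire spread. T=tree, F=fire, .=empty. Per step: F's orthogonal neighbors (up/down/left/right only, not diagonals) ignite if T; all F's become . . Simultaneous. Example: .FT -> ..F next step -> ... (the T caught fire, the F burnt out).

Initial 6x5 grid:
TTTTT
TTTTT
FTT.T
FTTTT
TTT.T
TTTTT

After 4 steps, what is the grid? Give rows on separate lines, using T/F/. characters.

Step 1: 4 trees catch fire, 2 burn out
  TTTTT
  FTTTT
  .FT.T
  .FTTT
  FTT.T
  TTTTT
Step 2: 6 trees catch fire, 4 burn out
  FTTTT
  .FTTT
  ..F.T
  ..FTT
  .FT.T
  FTTTT
Step 3: 5 trees catch fire, 6 burn out
  .FTTT
  ..FTT
  ....T
  ...FT
  ..F.T
  .FTTT
Step 4: 4 trees catch fire, 5 burn out
  ..FTT
  ...FT
  ....T
  ....F
  ....T
  ..FTT

..FTT
...FT
....T
....F
....T
..FTT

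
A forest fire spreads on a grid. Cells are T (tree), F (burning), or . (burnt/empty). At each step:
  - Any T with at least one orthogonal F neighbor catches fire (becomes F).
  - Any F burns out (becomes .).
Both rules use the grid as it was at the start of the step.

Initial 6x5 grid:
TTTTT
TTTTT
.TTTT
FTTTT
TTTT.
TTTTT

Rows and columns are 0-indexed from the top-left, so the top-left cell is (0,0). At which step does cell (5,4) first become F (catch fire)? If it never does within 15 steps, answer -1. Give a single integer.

Step 1: cell (5,4)='T' (+2 fires, +1 burnt)
Step 2: cell (5,4)='T' (+4 fires, +2 burnt)
Step 3: cell (5,4)='T' (+5 fires, +4 burnt)
Step 4: cell (5,4)='T' (+7 fires, +5 burnt)
Step 5: cell (5,4)='T' (+5 fires, +7 burnt)
Step 6: cell (5,4)='F' (+3 fires, +5 burnt)
  -> target ignites at step 6
Step 7: cell (5,4)='.' (+1 fires, +3 burnt)
Step 8: cell (5,4)='.' (+0 fires, +1 burnt)
  fire out at step 8

6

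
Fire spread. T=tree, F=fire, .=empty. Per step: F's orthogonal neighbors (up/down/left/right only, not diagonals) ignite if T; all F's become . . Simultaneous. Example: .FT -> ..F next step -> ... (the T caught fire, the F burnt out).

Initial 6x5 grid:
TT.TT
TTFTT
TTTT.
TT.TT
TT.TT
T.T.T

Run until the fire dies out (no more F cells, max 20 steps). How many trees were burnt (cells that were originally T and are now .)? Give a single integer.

Step 1: +3 fires, +1 burnt (F count now 3)
Step 2: +6 fires, +3 burnt (F count now 6)
Step 3: +5 fires, +6 burnt (F count now 5)
Step 4: +4 fires, +5 burnt (F count now 4)
Step 5: +2 fires, +4 burnt (F count now 2)
Step 6: +2 fires, +2 burnt (F count now 2)
Step 7: +0 fires, +2 burnt (F count now 0)
Fire out after step 7
Initially T: 23, now '.': 29
Total burnt (originally-T cells now '.'): 22

Answer: 22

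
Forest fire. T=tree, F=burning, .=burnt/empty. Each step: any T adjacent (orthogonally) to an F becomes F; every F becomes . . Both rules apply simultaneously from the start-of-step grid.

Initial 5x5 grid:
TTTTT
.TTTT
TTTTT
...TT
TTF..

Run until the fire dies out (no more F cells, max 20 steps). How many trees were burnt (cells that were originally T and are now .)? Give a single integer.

Answer: 2

Derivation:
Step 1: +1 fires, +1 burnt (F count now 1)
Step 2: +1 fires, +1 burnt (F count now 1)
Step 3: +0 fires, +1 burnt (F count now 0)
Fire out after step 3
Initially T: 18, now '.': 9
Total burnt (originally-T cells now '.'): 2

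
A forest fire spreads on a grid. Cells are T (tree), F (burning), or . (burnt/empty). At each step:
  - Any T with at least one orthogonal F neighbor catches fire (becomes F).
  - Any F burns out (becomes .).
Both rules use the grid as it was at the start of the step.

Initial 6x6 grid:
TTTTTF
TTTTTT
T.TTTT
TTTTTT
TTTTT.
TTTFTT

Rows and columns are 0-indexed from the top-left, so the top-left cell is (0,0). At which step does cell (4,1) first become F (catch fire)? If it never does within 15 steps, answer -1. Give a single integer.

Step 1: cell (4,1)='T' (+5 fires, +2 burnt)
Step 2: cell (4,1)='T' (+8 fires, +5 burnt)
Step 3: cell (4,1)='F' (+9 fires, +8 burnt)
  -> target ignites at step 3
Step 4: cell (4,1)='.' (+5 fires, +9 burnt)
Step 5: cell (4,1)='.' (+3 fires, +5 burnt)
Step 6: cell (4,1)='.' (+2 fires, +3 burnt)
Step 7: cell (4,1)='.' (+0 fires, +2 burnt)
  fire out at step 7

3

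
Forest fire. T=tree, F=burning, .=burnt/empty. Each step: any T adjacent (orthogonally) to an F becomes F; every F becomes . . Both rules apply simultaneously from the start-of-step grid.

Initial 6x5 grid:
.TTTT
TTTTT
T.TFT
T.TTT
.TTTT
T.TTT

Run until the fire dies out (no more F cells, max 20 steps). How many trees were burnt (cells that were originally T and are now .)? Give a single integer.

Step 1: +4 fires, +1 burnt (F count now 4)
Step 2: +6 fires, +4 burnt (F count now 6)
Step 3: +6 fires, +6 burnt (F count now 6)
Step 4: +5 fires, +6 burnt (F count now 5)
Step 5: +1 fires, +5 burnt (F count now 1)
Step 6: +1 fires, +1 burnt (F count now 1)
Step 7: +0 fires, +1 burnt (F count now 0)
Fire out after step 7
Initially T: 24, now '.': 29
Total burnt (originally-T cells now '.'): 23

Answer: 23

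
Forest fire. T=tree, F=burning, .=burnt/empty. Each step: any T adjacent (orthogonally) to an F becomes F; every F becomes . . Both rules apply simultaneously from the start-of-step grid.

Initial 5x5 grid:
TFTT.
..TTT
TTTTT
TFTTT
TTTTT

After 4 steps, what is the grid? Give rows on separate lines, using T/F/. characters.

Step 1: 6 trees catch fire, 2 burn out
  F.FT.
  ..TTT
  TFTTT
  F.FTT
  TFTTT
Step 2: 7 trees catch fire, 6 burn out
  ...F.
  ..FTT
  F.FTT
  ...FT
  F.FTT
Step 3: 4 trees catch fire, 7 burn out
  .....
  ...FT
  ...FT
  ....F
  ...FT
Step 4: 3 trees catch fire, 4 burn out
  .....
  ....F
  ....F
  .....
  ....F

.....
....F
....F
.....
....F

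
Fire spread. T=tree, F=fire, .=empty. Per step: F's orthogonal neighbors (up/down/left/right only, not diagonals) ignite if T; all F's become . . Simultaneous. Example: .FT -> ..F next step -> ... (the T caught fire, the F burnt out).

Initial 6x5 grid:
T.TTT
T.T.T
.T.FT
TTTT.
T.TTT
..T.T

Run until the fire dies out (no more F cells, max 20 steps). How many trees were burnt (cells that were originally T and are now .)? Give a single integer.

Answer: 17

Derivation:
Step 1: +2 fires, +1 burnt (F count now 2)
Step 2: +3 fires, +2 burnt (F count now 3)
Step 3: +4 fires, +3 burnt (F count now 4)
Step 4: +5 fires, +4 burnt (F count now 5)
Step 5: +2 fires, +5 burnt (F count now 2)
Step 6: +1 fires, +2 burnt (F count now 1)
Step 7: +0 fires, +1 burnt (F count now 0)
Fire out after step 7
Initially T: 19, now '.': 28
Total burnt (originally-T cells now '.'): 17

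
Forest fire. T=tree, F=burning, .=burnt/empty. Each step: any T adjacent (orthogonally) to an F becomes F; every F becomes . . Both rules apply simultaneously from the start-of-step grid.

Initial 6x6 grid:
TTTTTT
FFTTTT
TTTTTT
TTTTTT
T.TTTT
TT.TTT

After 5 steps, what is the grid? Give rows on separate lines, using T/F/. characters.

Step 1: 5 trees catch fire, 2 burn out
  FFTTTT
  ..FTTT
  FFTTTT
  TTTTTT
  T.TTTT
  TT.TTT
Step 2: 5 trees catch fire, 5 burn out
  ..FTTT
  ...FTT
  ..FTTT
  FFTTTT
  T.TTTT
  TT.TTT
Step 3: 5 trees catch fire, 5 burn out
  ...FTT
  ....FT
  ...FTT
  ..FTTT
  F.TTTT
  TT.TTT
Step 4: 6 trees catch fire, 5 burn out
  ....FT
  .....F
  ....FT
  ...FTT
  ..FTTT
  FT.TTT
Step 5: 5 trees catch fire, 6 burn out
  .....F
  ......
  .....F
  ....FT
  ...FTT
  .F.TTT

.....F
......
.....F
....FT
...FTT
.F.TTT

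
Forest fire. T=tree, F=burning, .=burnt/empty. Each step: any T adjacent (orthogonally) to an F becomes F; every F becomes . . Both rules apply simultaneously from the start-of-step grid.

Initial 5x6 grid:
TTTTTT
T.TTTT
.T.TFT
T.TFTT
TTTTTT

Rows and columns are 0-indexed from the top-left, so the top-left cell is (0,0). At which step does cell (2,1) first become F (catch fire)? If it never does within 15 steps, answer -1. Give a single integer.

Step 1: cell (2,1)='T' (+6 fires, +2 burnt)
Step 2: cell (2,1)='T' (+6 fires, +6 burnt)
Step 3: cell (2,1)='T' (+5 fires, +6 burnt)
Step 4: cell (2,1)='T' (+2 fires, +5 burnt)
Step 5: cell (2,1)='T' (+2 fires, +2 burnt)
Step 6: cell (2,1)='T' (+1 fires, +2 burnt)
Step 7: cell (2,1)='T' (+1 fires, +1 burnt)
Step 8: cell (2,1)='T' (+0 fires, +1 burnt)
  fire out at step 8
Target never catches fire within 15 steps

-1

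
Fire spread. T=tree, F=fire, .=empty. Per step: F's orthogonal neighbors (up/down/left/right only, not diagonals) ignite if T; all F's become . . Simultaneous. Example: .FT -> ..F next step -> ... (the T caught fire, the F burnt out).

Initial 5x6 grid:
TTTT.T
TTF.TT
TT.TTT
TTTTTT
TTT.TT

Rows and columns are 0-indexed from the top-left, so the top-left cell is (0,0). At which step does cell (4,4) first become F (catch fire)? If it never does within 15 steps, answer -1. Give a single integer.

Step 1: cell (4,4)='T' (+2 fires, +1 burnt)
Step 2: cell (4,4)='T' (+4 fires, +2 burnt)
Step 3: cell (4,4)='T' (+3 fires, +4 burnt)
Step 4: cell (4,4)='T' (+3 fires, +3 burnt)
Step 5: cell (4,4)='T' (+3 fires, +3 burnt)
Step 6: cell (4,4)='T' (+2 fires, +3 burnt)
Step 7: cell (4,4)='F' (+3 fires, +2 burnt)
  -> target ignites at step 7
Step 8: cell (4,4)='.' (+3 fires, +3 burnt)
Step 9: cell (4,4)='.' (+1 fires, +3 burnt)
Step 10: cell (4,4)='.' (+1 fires, +1 burnt)
Step 11: cell (4,4)='.' (+0 fires, +1 burnt)
  fire out at step 11

7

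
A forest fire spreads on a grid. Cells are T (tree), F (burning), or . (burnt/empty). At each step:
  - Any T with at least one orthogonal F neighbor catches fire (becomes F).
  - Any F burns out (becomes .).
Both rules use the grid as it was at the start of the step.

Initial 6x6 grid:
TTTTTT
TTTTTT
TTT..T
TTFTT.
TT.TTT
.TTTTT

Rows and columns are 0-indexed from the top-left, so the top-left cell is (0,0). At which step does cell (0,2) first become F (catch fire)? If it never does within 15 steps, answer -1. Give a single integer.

Step 1: cell (0,2)='T' (+3 fires, +1 burnt)
Step 2: cell (0,2)='T' (+6 fires, +3 burnt)
Step 3: cell (0,2)='F' (+8 fires, +6 burnt)
  -> target ignites at step 3
Step 4: cell (0,2)='.' (+7 fires, +8 burnt)
Step 5: cell (0,2)='.' (+4 fires, +7 burnt)
Step 6: cell (0,2)='.' (+2 fires, +4 burnt)
Step 7: cell (0,2)='.' (+0 fires, +2 burnt)
  fire out at step 7

3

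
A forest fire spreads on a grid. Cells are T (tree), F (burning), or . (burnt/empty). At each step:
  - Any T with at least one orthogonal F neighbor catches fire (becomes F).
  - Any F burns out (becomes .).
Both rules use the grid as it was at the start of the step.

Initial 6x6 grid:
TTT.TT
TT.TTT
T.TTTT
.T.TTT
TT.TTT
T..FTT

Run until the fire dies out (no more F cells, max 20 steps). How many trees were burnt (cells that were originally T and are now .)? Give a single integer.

Answer: 17

Derivation:
Step 1: +2 fires, +1 burnt (F count now 2)
Step 2: +3 fires, +2 burnt (F count now 3)
Step 3: +3 fires, +3 burnt (F count now 3)
Step 4: +4 fires, +3 burnt (F count now 4)
Step 5: +2 fires, +4 burnt (F count now 2)
Step 6: +2 fires, +2 burnt (F count now 2)
Step 7: +1 fires, +2 burnt (F count now 1)
Step 8: +0 fires, +1 burnt (F count now 0)
Fire out after step 8
Initially T: 27, now '.': 26
Total burnt (originally-T cells now '.'): 17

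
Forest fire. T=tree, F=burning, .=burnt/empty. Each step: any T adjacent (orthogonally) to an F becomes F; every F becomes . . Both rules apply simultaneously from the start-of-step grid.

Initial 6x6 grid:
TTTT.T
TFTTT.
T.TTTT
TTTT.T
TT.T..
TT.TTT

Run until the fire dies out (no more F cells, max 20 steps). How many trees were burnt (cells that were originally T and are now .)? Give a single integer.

Step 1: +3 fires, +1 burnt (F count now 3)
Step 2: +5 fires, +3 burnt (F count now 5)
Step 3: +5 fires, +5 burnt (F count now 5)
Step 4: +4 fires, +5 burnt (F count now 4)
Step 5: +4 fires, +4 burnt (F count now 4)
Step 6: +3 fires, +4 burnt (F count now 3)
Step 7: +1 fires, +3 burnt (F count now 1)
Step 8: +1 fires, +1 burnt (F count now 1)
Step 9: +0 fires, +1 burnt (F count now 0)
Fire out after step 9
Initially T: 27, now '.': 35
Total burnt (originally-T cells now '.'): 26

Answer: 26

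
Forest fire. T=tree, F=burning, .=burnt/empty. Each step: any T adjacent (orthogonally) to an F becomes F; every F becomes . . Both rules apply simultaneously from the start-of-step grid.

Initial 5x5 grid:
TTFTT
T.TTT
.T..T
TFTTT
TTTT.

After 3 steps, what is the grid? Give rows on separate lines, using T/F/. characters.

Step 1: 7 trees catch fire, 2 burn out
  TF.FT
  T.FTT
  .F..T
  F.FTT
  TFTT.
Step 2: 6 trees catch fire, 7 burn out
  F...F
  T..FT
  ....T
  ...FT
  F.FT.
Step 3: 4 trees catch fire, 6 burn out
  .....
  F...F
  ....T
  ....F
  ...F.

.....
F...F
....T
....F
...F.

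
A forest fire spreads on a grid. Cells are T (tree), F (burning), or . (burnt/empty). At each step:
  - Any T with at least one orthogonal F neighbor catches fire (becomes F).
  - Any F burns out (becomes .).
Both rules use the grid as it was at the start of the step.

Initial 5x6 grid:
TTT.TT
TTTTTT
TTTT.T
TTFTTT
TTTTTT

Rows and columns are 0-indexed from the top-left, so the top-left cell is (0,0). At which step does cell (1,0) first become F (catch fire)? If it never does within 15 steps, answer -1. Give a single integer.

Step 1: cell (1,0)='T' (+4 fires, +1 burnt)
Step 2: cell (1,0)='T' (+7 fires, +4 burnt)
Step 3: cell (1,0)='T' (+7 fires, +7 burnt)
Step 4: cell (1,0)='F' (+5 fires, +7 burnt)
  -> target ignites at step 4
Step 5: cell (1,0)='.' (+3 fires, +5 burnt)
Step 6: cell (1,0)='.' (+1 fires, +3 burnt)
Step 7: cell (1,0)='.' (+0 fires, +1 burnt)
  fire out at step 7

4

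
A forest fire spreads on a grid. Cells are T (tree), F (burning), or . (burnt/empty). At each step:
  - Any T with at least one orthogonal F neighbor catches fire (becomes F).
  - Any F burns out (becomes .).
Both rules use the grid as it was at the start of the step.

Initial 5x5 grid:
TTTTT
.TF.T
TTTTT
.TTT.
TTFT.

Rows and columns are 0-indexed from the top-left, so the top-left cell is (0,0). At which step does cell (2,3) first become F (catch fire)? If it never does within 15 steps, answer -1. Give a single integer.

Step 1: cell (2,3)='T' (+6 fires, +2 burnt)
Step 2: cell (2,3)='F' (+7 fires, +6 burnt)
  -> target ignites at step 2
Step 3: cell (2,3)='.' (+4 fires, +7 burnt)
Step 4: cell (2,3)='.' (+1 fires, +4 burnt)
Step 5: cell (2,3)='.' (+0 fires, +1 burnt)
  fire out at step 5

2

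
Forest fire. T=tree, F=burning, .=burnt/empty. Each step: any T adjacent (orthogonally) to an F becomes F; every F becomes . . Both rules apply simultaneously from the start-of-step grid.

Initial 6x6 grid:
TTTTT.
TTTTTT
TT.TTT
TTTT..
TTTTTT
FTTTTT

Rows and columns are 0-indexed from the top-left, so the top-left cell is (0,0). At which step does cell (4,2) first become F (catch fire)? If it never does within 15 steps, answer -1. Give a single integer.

Step 1: cell (4,2)='T' (+2 fires, +1 burnt)
Step 2: cell (4,2)='T' (+3 fires, +2 burnt)
Step 3: cell (4,2)='F' (+4 fires, +3 burnt)
  -> target ignites at step 3
Step 4: cell (4,2)='.' (+5 fires, +4 burnt)
Step 5: cell (4,2)='.' (+5 fires, +5 burnt)
Step 6: cell (4,2)='.' (+4 fires, +5 burnt)
Step 7: cell (4,2)='.' (+3 fires, +4 burnt)
Step 8: cell (4,2)='.' (+3 fires, +3 burnt)
Step 9: cell (4,2)='.' (+2 fires, +3 burnt)
Step 10: cell (4,2)='.' (+0 fires, +2 burnt)
  fire out at step 10

3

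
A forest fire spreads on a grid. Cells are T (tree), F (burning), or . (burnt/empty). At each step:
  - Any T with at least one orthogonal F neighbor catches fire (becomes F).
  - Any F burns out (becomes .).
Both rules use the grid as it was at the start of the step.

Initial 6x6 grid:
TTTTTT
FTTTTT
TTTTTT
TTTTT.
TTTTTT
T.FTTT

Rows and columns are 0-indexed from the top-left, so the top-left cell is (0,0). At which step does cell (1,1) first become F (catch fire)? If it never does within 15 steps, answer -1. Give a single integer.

Step 1: cell (1,1)='F' (+5 fires, +2 burnt)
  -> target ignites at step 1
Step 2: cell (1,1)='.' (+8 fires, +5 burnt)
Step 3: cell (1,1)='.' (+8 fires, +8 burnt)
Step 4: cell (1,1)='.' (+6 fires, +8 burnt)
Step 5: cell (1,1)='.' (+3 fires, +6 burnt)
Step 6: cell (1,1)='.' (+2 fires, +3 burnt)
Step 7: cell (1,1)='.' (+0 fires, +2 burnt)
  fire out at step 7

1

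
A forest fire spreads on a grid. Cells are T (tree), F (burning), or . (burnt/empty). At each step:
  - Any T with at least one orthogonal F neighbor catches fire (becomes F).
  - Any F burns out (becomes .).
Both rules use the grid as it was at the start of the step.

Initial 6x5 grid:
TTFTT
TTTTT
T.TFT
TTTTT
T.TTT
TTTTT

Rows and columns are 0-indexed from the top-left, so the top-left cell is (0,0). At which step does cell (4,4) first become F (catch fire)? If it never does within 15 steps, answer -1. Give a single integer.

Step 1: cell (4,4)='T' (+7 fires, +2 burnt)
Step 2: cell (4,4)='T' (+7 fires, +7 burnt)
Step 3: cell (4,4)='F' (+5 fires, +7 burnt)
  -> target ignites at step 3
Step 4: cell (4,4)='.' (+4 fires, +5 burnt)
Step 5: cell (4,4)='.' (+2 fires, +4 burnt)
Step 6: cell (4,4)='.' (+1 fires, +2 burnt)
Step 7: cell (4,4)='.' (+0 fires, +1 burnt)
  fire out at step 7

3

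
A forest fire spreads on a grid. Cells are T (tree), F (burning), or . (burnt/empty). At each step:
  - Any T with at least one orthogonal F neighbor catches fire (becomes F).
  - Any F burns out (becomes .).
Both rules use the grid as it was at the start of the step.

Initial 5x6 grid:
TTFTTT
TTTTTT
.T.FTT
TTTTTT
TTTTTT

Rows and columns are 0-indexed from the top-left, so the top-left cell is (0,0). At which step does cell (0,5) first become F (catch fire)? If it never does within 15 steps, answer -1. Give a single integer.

Step 1: cell (0,5)='T' (+6 fires, +2 burnt)
Step 2: cell (0,5)='T' (+8 fires, +6 burnt)
Step 3: cell (0,5)='F' (+8 fires, +8 burnt)
  -> target ignites at step 3
Step 4: cell (0,5)='.' (+3 fires, +8 burnt)
Step 5: cell (0,5)='.' (+1 fires, +3 burnt)
Step 6: cell (0,5)='.' (+0 fires, +1 burnt)
  fire out at step 6

3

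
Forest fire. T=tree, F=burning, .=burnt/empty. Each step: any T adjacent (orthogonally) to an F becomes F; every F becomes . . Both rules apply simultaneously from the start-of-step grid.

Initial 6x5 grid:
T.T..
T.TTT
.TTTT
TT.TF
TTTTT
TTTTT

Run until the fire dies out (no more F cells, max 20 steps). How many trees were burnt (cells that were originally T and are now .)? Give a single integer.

Answer: 21

Derivation:
Step 1: +3 fires, +1 burnt (F count now 3)
Step 2: +4 fires, +3 burnt (F count now 4)
Step 3: +4 fires, +4 burnt (F count now 4)
Step 4: +4 fires, +4 burnt (F count now 4)
Step 5: +4 fires, +4 burnt (F count now 4)
Step 6: +2 fires, +4 burnt (F count now 2)
Step 7: +0 fires, +2 burnt (F count now 0)
Fire out after step 7
Initially T: 23, now '.': 28
Total burnt (originally-T cells now '.'): 21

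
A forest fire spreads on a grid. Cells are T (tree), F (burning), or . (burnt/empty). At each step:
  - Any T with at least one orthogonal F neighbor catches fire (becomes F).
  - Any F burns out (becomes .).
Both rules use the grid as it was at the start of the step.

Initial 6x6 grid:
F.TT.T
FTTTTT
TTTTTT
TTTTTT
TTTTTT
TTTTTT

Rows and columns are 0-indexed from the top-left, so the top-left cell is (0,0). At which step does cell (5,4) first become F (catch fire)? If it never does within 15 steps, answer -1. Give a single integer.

Step 1: cell (5,4)='T' (+2 fires, +2 burnt)
Step 2: cell (5,4)='T' (+3 fires, +2 burnt)
Step 3: cell (5,4)='T' (+5 fires, +3 burnt)
Step 4: cell (5,4)='T' (+6 fires, +5 burnt)
Step 5: cell (5,4)='T' (+5 fires, +6 burnt)
Step 6: cell (5,4)='T' (+5 fires, +5 burnt)
Step 7: cell (5,4)='T' (+3 fires, +5 burnt)
Step 8: cell (5,4)='F' (+2 fires, +3 burnt)
  -> target ignites at step 8
Step 9: cell (5,4)='.' (+1 fires, +2 burnt)
Step 10: cell (5,4)='.' (+0 fires, +1 burnt)
  fire out at step 10

8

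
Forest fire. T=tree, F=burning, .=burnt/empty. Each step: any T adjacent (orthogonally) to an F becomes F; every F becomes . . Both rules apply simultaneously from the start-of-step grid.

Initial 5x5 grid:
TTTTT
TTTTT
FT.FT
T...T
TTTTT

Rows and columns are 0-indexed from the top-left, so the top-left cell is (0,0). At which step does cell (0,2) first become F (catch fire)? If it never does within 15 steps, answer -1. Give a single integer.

Step 1: cell (0,2)='T' (+5 fires, +2 burnt)
Step 2: cell (0,2)='T' (+7 fires, +5 burnt)
Step 3: cell (0,2)='F' (+5 fires, +7 burnt)
  -> target ignites at step 3
Step 4: cell (0,2)='.' (+2 fires, +5 burnt)
Step 5: cell (0,2)='.' (+0 fires, +2 burnt)
  fire out at step 5

3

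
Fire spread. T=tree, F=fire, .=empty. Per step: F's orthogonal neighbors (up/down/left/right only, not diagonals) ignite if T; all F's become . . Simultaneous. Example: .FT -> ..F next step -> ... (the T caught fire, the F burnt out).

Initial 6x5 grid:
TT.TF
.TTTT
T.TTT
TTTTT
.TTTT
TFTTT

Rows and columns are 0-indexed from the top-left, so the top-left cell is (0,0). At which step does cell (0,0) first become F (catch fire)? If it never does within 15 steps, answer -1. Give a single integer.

Step 1: cell (0,0)='T' (+5 fires, +2 burnt)
Step 2: cell (0,0)='T' (+5 fires, +5 burnt)
Step 3: cell (0,0)='T' (+7 fires, +5 burnt)
Step 4: cell (0,0)='T' (+5 fires, +7 burnt)
Step 5: cell (0,0)='T' (+1 fires, +5 burnt)
Step 6: cell (0,0)='F' (+1 fires, +1 burnt)
  -> target ignites at step 6
Step 7: cell (0,0)='.' (+0 fires, +1 burnt)
  fire out at step 7

6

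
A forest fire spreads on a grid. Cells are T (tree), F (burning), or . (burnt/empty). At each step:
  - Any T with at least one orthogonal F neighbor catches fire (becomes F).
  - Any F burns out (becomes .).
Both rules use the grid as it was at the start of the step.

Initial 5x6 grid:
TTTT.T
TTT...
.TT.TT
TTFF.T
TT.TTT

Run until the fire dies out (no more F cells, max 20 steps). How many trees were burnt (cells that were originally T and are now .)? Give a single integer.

Step 1: +3 fires, +2 burnt (F count now 3)
Step 2: +5 fires, +3 burnt (F count now 5)
Step 3: +4 fires, +5 burnt (F count now 4)
Step 4: +4 fires, +4 burnt (F count now 4)
Step 5: +2 fires, +4 burnt (F count now 2)
Step 6: +1 fires, +2 burnt (F count now 1)
Step 7: +0 fires, +1 burnt (F count now 0)
Fire out after step 7
Initially T: 20, now '.': 29
Total burnt (originally-T cells now '.'): 19

Answer: 19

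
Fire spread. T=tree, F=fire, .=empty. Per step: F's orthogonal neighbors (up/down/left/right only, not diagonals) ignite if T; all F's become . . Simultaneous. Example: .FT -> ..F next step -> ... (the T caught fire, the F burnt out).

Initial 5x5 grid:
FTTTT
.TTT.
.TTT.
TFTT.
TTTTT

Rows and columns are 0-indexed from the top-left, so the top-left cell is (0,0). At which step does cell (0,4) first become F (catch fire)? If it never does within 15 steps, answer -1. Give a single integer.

Step 1: cell (0,4)='T' (+5 fires, +2 burnt)
Step 2: cell (0,4)='T' (+6 fires, +5 burnt)
Step 3: cell (0,4)='T' (+4 fires, +6 burnt)
Step 4: cell (0,4)='F' (+3 fires, +4 burnt)
  -> target ignites at step 4
Step 5: cell (0,4)='.' (+0 fires, +3 burnt)
  fire out at step 5

4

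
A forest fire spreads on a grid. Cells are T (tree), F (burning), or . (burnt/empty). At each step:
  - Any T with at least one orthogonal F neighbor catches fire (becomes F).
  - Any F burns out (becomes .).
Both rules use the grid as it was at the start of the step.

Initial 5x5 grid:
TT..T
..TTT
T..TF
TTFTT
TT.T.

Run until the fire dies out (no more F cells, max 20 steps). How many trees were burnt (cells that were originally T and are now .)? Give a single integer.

Answer: 13

Derivation:
Step 1: +5 fires, +2 burnt (F count now 5)
Step 2: +5 fires, +5 burnt (F count now 5)
Step 3: +3 fires, +5 burnt (F count now 3)
Step 4: +0 fires, +3 burnt (F count now 0)
Fire out after step 4
Initially T: 15, now '.': 23
Total burnt (originally-T cells now '.'): 13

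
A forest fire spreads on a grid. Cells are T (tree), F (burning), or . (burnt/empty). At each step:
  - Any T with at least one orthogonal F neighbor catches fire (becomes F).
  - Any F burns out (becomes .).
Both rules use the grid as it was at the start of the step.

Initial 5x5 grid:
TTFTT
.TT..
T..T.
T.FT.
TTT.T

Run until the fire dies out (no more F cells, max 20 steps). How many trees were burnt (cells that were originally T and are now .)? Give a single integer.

Step 1: +5 fires, +2 burnt (F count now 5)
Step 2: +5 fires, +5 burnt (F count now 5)
Step 3: +1 fires, +5 burnt (F count now 1)
Step 4: +1 fires, +1 burnt (F count now 1)
Step 5: +1 fires, +1 burnt (F count now 1)
Step 6: +0 fires, +1 burnt (F count now 0)
Fire out after step 6
Initially T: 14, now '.': 24
Total burnt (originally-T cells now '.'): 13

Answer: 13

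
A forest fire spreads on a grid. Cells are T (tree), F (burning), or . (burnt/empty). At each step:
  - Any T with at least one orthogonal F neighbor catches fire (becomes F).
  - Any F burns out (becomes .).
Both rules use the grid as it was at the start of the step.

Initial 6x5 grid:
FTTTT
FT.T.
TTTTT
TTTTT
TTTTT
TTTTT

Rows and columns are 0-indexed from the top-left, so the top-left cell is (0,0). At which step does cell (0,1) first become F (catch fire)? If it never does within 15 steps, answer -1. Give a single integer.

Step 1: cell (0,1)='F' (+3 fires, +2 burnt)
  -> target ignites at step 1
Step 2: cell (0,1)='.' (+3 fires, +3 burnt)
Step 3: cell (0,1)='.' (+4 fires, +3 burnt)
Step 4: cell (0,1)='.' (+6 fires, +4 burnt)
Step 5: cell (0,1)='.' (+4 fires, +6 burnt)
Step 6: cell (0,1)='.' (+3 fires, +4 burnt)
Step 7: cell (0,1)='.' (+2 fires, +3 burnt)
Step 8: cell (0,1)='.' (+1 fires, +2 burnt)
Step 9: cell (0,1)='.' (+0 fires, +1 burnt)
  fire out at step 9

1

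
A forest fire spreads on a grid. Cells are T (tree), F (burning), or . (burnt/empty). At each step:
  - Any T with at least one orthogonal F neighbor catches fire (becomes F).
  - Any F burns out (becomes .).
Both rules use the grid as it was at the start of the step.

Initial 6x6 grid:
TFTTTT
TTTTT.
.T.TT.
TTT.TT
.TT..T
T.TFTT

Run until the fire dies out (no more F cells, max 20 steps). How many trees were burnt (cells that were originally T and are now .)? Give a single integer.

Answer: 24

Derivation:
Step 1: +5 fires, +2 burnt (F count now 5)
Step 2: +6 fires, +5 burnt (F count now 6)
Step 3: +6 fires, +6 burnt (F count now 6)
Step 4: +5 fires, +6 burnt (F count now 5)
Step 5: +2 fires, +5 burnt (F count now 2)
Step 6: +0 fires, +2 burnt (F count now 0)
Fire out after step 6
Initially T: 25, now '.': 35
Total burnt (originally-T cells now '.'): 24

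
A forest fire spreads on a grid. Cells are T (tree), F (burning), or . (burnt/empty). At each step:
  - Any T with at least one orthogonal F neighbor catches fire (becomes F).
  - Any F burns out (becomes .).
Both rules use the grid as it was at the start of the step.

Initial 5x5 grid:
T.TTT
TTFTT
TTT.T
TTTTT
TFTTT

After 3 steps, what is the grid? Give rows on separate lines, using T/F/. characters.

Step 1: 7 trees catch fire, 2 burn out
  T.FTT
  TF.FT
  TTF.T
  TFTTT
  F.FTT
Step 2: 7 trees catch fire, 7 burn out
  T..FT
  F...F
  TF..T
  F.FTT
  ...FT
Step 3: 6 trees catch fire, 7 burn out
  F...F
  .....
  F...F
  ...FT
  ....F

F...F
.....
F...F
...FT
....F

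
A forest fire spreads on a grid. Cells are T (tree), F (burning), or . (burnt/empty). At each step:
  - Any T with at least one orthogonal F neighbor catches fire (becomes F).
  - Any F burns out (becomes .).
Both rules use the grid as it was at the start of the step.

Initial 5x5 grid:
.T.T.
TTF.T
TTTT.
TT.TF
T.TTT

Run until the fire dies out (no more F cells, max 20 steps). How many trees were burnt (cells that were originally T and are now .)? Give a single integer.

Answer: 14

Derivation:
Step 1: +4 fires, +2 burnt (F count now 4)
Step 2: +5 fires, +4 burnt (F count now 5)
Step 3: +3 fires, +5 burnt (F count now 3)
Step 4: +1 fires, +3 burnt (F count now 1)
Step 5: +1 fires, +1 burnt (F count now 1)
Step 6: +0 fires, +1 burnt (F count now 0)
Fire out after step 6
Initially T: 16, now '.': 23
Total burnt (originally-T cells now '.'): 14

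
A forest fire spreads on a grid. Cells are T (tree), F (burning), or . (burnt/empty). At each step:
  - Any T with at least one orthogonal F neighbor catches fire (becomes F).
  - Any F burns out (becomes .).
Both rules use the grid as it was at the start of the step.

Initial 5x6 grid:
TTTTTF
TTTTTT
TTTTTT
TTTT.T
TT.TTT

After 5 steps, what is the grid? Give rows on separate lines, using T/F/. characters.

Step 1: 2 trees catch fire, 1 burn out
  TTTTF.
  TTTTTF
  TTTTTT
  TTTT.T
  TT.TTT
Step 2: 3 trees catch fire, 2 burn out
  TTTF..
  TTTTF.
  TTTTTF
  TTTT.T
  TT.TTT
Step 3: 4 trees catch fire, 3 burn out
  TTF...
  TTTF..
  TTTTF.
  TTTT.F
  TT.TTT
Step 4: 4 trees catch fire, 4 burn out
  TF....
  TTF...
  TTTF..
  TTTT..
  TT.TTF
Step 5: 5 trees catch fire, 4 burn out
  F.....
  TF....
  TTF...
  TTTF..
  TT.TF.

F.....
TF....
TTF...
TTTF..
TT.TF.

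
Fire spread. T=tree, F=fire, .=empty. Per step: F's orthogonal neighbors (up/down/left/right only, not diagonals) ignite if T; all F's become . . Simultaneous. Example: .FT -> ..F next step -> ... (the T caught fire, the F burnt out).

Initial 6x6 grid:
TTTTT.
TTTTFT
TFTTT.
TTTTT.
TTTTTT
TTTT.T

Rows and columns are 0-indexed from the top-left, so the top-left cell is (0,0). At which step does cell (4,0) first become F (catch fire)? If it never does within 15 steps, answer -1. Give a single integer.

Step 1: cell (4,0)='T' (+8 fires, +2 burnt)
Step 2: cell (4,0)='T' (+9 fires, +8 burnt)
Step 3: cell (4,0)='F' (+7 fires, +9 burnt)
  -> target ignites at step 3
Step 4: cell (4,0)='.' (+4 fires, +7 burnt)
Step 5: cell (4,0)='.' (+2 fires, +4 burnt)
Step 6: cell (4,0)='.' (+0 fires, +2 burnt)
  fire out at step 6

3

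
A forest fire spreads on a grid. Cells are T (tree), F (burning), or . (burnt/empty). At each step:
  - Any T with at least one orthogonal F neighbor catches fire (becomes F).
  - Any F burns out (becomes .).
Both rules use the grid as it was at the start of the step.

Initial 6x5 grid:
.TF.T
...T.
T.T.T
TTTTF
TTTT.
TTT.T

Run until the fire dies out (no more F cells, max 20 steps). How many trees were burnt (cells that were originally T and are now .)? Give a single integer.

Answer: 15

Derivation:
Step 1: +3 fires, +2 burnt (F count now 3)
Step 2: +2 fires, +3 burnt (F count now 2)
Step 3: +3 fires, +2 burnt (F count now 3)
Step 4: +3 fires, +3 burnt (F count now 3)
Step 5: +3 fires, +3 burnt (F count now 3)
Step 6: +1 fires, +3 burnt (F count now 1)
Step 7: +0 fires, +1 burnt (F count now 0)
Fire out after step 7
Initially T: 18, now '.': 27
Total burnt (originally-T cells now '.'): 15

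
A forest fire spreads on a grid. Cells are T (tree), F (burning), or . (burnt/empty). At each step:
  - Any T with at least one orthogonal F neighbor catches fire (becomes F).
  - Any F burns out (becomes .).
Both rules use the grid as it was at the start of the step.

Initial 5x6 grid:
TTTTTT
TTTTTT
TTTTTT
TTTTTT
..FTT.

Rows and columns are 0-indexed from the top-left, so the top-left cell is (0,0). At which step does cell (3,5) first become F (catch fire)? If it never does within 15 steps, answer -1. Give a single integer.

Step 1: cell (3,5)='T' (+2 fires, +1 burnt)
Step 2: cell (3,5)='T' (+4 fires, +2 burnt)
Step 3: cell (3,5)='T' (+5 fires, +4 burnt)
Step 4: cell (3,5)='F' (+6 fires, +5 burnt)
  -> target ignites at step 4
Step 5: cell (3,5)='.' (+5 fires, +6 burnt)
Step 6: cell (3,5)='.' (+3 fires, +5 burnt)
Step 7: cell (3,5)='.' (+1 fires, +3 burnt)
Step 8: cell (3,5)='.' (+0 fires, +1 burnt)
  fire out at step 8

4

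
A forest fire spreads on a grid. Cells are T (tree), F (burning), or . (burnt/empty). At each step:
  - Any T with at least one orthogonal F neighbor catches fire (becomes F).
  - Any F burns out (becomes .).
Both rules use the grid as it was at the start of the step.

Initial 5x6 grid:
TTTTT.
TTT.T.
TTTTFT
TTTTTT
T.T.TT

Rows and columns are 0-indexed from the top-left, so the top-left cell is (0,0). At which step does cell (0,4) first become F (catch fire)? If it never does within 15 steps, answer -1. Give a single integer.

Step 1: cell (0,4)='T' (+4 fires, +1 burnt)
Step 2: cell (0,4)='F' (+5 fires, +4 burnt)
  -> target ignites at step 2
Step 3: cell (0,4)='.' (+5 fires, +5 burnt)
Step 4: cell (0,4)='.' (+5 fires, +5 burnt)
Step 5: cell (0,4)='.' (+3 fires, +5 burnt)
Step 6: cell (0,4)='.' (+2 fires, +3 burnt)
Step 7: cell (0,4)='.' (+0 fires, +2 burnt)
  fire out at step 7

2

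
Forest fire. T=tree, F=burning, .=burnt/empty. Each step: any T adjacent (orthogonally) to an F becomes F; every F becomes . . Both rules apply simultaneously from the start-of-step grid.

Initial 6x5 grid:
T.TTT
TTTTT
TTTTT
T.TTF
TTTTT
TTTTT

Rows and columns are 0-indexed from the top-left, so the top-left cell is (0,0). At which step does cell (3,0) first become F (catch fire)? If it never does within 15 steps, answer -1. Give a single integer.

Step 1: cell (3,0)='T' (+3 fires, +1 burnt)
Step 2: cell (3,0)='T' (+5 fires, +3 burnt)
Step 3: cell (3,0)='T' (+5 fires, +5 burnt)
Step 4: cell (3,0)='T' (+5 fires, +5 burnt)
Step 5: cell (3,0)='T' (+5 fires, +5 burnt)
Step 6: cell (3,0)='F' (+3 fires, +5 burnt)
  -> target ignites at step 6
Step 7: cell (3,0)='.' (+1 fires, +3 burnt)
Step 8: cell (3,0)='.' (+0 fires, +1 burnt)
  fire out at step 8

6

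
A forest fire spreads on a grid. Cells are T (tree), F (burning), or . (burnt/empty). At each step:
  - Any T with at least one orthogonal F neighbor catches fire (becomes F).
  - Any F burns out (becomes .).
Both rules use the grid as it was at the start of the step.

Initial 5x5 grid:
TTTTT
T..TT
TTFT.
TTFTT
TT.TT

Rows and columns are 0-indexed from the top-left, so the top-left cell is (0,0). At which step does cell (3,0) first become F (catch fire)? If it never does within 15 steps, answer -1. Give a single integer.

Step 1: cell (3,0)='T' (+4 fires, +2 burnt)
Step 2: cell (3,0)='F' (+6 fires, +4 burnt)
  -> target ignites at step 2
Step 3: cell (3,0)='.' (+5 fires, +6 burnt)
Step 4: cell (3,0)='.' (+3 fires, +5 burnt)
Step 5: cell (3,0)='.' (+1 fires, +3 burnt)
Step 6: cell (3,0)='.' (+0 fires, +1 burnt)
  fire out at step 6

2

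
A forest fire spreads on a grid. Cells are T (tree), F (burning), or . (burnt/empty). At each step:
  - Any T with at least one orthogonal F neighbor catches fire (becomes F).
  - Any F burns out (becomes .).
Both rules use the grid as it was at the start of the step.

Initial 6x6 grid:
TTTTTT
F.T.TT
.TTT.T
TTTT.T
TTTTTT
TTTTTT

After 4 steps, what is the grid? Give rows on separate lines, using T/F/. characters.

Step 1: 1 trees catch fire, 1 burn out
  FTTTTT
  ..T.TT
  .TTT.T
  TTTT.T
  TTTTTT
  TTTTTT
Step 2: 1 trees catch fire, 1 burn out
  .FTTTT
  ..T.TT
  .TTT.T
  TTTT.T
  TTTTTT
  TTTTTT
Step 3: 1 trees catch fire, 1 burn out
  ..FTTT
  ..T.TT
  .TTT.T
  TTTT.T
  TTTTTT
  TTTTTT
Step 4: 2 trees catch fire, 1 burn out
  ...FTT
  ..F.TT
  .TTT.T
  TTTT.T
  TTTTTT
  TTTTTT

...FTT
..F.TT
.TTT.T
TTTT.T
TTTTTT
TTTTTT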